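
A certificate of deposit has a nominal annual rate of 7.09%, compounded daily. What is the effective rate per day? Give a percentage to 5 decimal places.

With a nominal annual rate compounded daily, the periodic rate is the nominal rate divided by 365.
i = 0.0709 / 365 = 0.0001942 = 0.01942%.

0.01942%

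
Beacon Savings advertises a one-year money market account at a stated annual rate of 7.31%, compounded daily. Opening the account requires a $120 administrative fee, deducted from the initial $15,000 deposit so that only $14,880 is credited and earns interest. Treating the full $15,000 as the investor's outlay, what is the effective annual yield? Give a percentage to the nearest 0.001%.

Value after one year: 14,880 × (1 + 0.0731/365)^365 = 14,880 × 1.075830 = $16,008.35.
Effective yield on the $15,000 outlay: 16,008.35 / 15,000 − 1 = 0.067224 = 6.722%.

6.722%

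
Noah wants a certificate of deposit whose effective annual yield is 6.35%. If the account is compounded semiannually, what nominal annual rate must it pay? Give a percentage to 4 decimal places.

6.2523%

(1 + r/2)^2 − 1 = 0.0635, so 1 + r/2 = 1.0635^(1/2).
r/2 = 0.031261, so r = 0.062523 = 6.2523%.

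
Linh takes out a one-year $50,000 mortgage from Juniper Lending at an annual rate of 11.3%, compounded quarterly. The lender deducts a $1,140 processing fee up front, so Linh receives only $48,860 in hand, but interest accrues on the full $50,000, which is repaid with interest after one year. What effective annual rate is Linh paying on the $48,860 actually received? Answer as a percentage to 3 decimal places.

Amount owed after one year: 50,000 × (1 + 0.113/4)^4 = 50,000 × 1.117879 = $55,893.96.
Effective rate on net proceeds: 55,893.96 / 48,860 − 1 = 0.143962 = 14.396%.

14.396%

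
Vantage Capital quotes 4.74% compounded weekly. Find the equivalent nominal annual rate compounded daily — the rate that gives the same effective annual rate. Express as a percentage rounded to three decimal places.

EAR = (1 + 0.0474/52)^52 − 1 = 0.048519.
Solve (1 + r/365)^365 = 1.048519: r/365 = 1.048519^(1/365) − 1 = 0.000130, so r = 0.047381 = 4.738%.

4.738%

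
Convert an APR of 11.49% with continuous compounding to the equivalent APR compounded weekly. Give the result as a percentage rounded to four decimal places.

EAR under continuous compounding: e^0.1149 − 1 = 0.121761.
Solve (1 + r/52)^52 = 1.121761: r/52 = 1.121761^(1/52) − 1 = 0.002212, so r = 0.115027 = 11.5027%.

11.5027%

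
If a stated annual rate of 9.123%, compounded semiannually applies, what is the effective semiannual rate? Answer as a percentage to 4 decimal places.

With a nominal annual rate compounded semiannually, the periodic rate is the nominal rate divided by 2.
i = 0.09123 / 2 = 0.0456150 = 4.5615%.

4.5615%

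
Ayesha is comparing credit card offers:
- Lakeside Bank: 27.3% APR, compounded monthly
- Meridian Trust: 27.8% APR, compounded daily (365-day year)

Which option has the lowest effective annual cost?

Lakeside Bank: (1 + 0.273/12)^12 − 1 = 30.989%
Meridian Trust: (1 + 0.278/365)^365 − 1 = 32.035%
The lowest effective annual rate is Lakeside Bank at 30.989%.

Lakeside Bank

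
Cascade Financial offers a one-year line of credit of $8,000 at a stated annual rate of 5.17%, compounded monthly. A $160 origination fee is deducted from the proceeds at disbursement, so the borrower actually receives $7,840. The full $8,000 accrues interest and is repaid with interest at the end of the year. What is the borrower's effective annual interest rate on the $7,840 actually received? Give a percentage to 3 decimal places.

7.443%

Amount owed after one year: 8,000 × (1 + 0.0517/12)^12 = 8,000 × 1.052943 = $8,423.54.
Effective rate on net proceeds: 8,423.54 / 7,840 − 1 = 0.074431 = 7.443%.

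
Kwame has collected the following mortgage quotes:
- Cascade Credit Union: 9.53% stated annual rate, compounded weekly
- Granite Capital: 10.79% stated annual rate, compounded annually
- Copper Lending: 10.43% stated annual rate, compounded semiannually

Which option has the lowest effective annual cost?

Cascade Credit Union: (1 + 0.0953/52)^52 − 1 = 9.989%
Granite Capital: compounded annually, EAR = 10.790%
Copper Lending: (1 + 0.1043/2)^2 − 1 = 10.702%
The lowest effective annual rate is Cascade Credit Union at 9.989%.

Cascade Credit Union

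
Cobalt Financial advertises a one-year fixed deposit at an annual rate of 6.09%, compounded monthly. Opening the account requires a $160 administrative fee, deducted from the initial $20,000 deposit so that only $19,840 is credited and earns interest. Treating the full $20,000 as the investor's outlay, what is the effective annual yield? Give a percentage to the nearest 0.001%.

Value after one year: 19,840 × (1 + 0.0609/12)^12 = 19,840 × 1.062629 = $21,082.56.
Effective yield on the $20,000 outlay: 21,082.56 / 20,000 − 1 = 0.054128 = 5.413%.

5.413%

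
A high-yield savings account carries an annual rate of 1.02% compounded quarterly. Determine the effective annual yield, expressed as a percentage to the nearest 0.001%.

EAR = (1 + 0.0102/4)^4 − 1.
= (1 + 0.002550)^4 − 1 = 1.010239 − 1 = 1.024%.

1.024%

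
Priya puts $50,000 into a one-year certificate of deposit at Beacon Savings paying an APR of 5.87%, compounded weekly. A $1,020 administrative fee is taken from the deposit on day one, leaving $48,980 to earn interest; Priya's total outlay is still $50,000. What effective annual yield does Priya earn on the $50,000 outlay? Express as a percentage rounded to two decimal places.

Value after one year: 48,980 × (1 + 0.0587/52)^52 = 48,980 × 1.060422 = $51,939.47.
Effective yield on the $50,000 outlay: 51,939.47 / 50,000 − 1 = 0.038789 = 3.88%.

3.88%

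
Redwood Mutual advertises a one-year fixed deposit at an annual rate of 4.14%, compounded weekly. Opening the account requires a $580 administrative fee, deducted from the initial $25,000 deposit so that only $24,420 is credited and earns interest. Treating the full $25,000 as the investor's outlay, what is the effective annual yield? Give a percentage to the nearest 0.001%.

1.807%

Value after one year: 24,420 × (1 + 0.0414/52)^52 = 24,420 × 1.042252 = $25,451.79.
Effective yield on the $25,000 outlay: 25,451.79 / 25,000 − 1 = 0.018072 = 1.807%.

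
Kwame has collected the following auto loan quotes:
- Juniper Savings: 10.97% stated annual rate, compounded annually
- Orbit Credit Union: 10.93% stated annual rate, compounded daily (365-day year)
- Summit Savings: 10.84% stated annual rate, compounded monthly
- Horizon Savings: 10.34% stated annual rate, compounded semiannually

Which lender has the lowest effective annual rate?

Horizon Savings

Juniper Savings: compounded annually, EAR = 10.970%
Orbit Credit Union: (1 + 0.1093/365)^365 − 1 = 11.548%
Summit Savings: (1 + 0.1084/12)^12 − 1 = 11.395%
Horizon Savings: (1 + 0.1034/2)^2 − 1 = 10.607%
The lowest effective annual rate is Horizon Savings at 10.607%.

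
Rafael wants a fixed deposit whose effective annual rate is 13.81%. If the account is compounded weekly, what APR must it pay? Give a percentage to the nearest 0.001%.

(1 + r/52)^52 − 1 = 0.1381, so 1 + r/52 = 1.1381^(1/52).
r/52 = 0.002491, so r = 0.129521 = 12.952%.

12.952%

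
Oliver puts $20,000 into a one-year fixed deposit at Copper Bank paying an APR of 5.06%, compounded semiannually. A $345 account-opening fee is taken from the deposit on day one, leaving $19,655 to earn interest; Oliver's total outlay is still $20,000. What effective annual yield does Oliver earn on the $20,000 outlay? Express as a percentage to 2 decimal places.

Value after one year: 19,655 × (1 + 0.0506/2)^2 = 19,655 × 1.051240 = $20,662.12.
Effective yield on the $20,000 outlay: 20,662.12 / 20,000 − 1 = 0.033106 = 3.31%.

3.31%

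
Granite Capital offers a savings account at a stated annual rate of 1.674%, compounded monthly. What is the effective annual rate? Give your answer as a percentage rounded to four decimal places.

1.6869%

EAR = (1 + 0.01674/12)^12 − 1.
= (1 + 0.001395)^12 − 1 = 1.016869 − 1 = 1.6869%.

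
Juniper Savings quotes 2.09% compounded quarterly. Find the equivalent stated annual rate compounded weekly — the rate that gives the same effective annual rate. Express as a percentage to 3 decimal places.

2.085%

EAR = (1 + 0.0209/4)^4 − 1 = 0.021064.
Solve (1 + r/52)^52 = 1.021064: r/52 = 1.021064^(1/52) − 1 = 0.000401, so r = 0.020850 = 2.085%.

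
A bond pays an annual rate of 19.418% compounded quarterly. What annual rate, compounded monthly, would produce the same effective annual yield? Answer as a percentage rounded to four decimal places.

19.1120%

EAR = (1 + 0.19418/4)^4 − 1 = 0.208783.
Solve (1 + r/12)^12 = 1.208783: r/12 = 1.208783^(1/12) − 1 = 0.015927, so r = 0.191120 = 19.1120%.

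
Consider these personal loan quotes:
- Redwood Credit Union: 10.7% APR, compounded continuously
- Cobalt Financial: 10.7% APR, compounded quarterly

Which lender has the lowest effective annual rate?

Cobalt Financial

Redwood Credit Union: e^0.107 − 1 = 11.293%
Cobalt Financial: (1 + 0.107/4)^4 − 1 = 11.137%
The lowest effective annual rate is Cobalt Financial at 11.137%.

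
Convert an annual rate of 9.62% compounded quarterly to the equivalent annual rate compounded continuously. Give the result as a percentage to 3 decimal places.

9.506%

EAR = (1 + 0.0962/4)^4 − 1 = 0.099726.
Equivalent continuous rate: r = ln(1 + 0.099726) = 0.095061 = 9.506%.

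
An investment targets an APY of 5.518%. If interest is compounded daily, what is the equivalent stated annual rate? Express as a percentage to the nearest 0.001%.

(1 + r/365)^365 − 1 = 0.05518, so 1 + r/365 = 1.05518^(1/365).
r/365 = 0.000147, so r = 0.053715 = 5.372%.

5.372%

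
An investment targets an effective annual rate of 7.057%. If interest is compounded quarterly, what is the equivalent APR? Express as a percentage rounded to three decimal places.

6.878%

(1 + r/4)^4 − 1 = 0.07057, so 1 + r/4 = 1.07057^(1/4).
r/4 = 0.017194, so r = 0.068776 = 6.878%.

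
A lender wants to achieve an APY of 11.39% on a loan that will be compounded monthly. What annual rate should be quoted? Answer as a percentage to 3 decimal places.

(1 + r/12)^12 − 1 = 0.1139, so 1 + r/12 = 1.1139^(1/12).
r/12 = 0.009029, so r = 0.108354 = 10.835%.

10.835%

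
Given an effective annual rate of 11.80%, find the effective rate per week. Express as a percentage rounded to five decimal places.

The per-week rate i satisfies (1 + i)^52 = 1 + 0.1180.
i = 1.1180^(1/52) − 1 = 0.0021473 = 0.21473%.

0.21473%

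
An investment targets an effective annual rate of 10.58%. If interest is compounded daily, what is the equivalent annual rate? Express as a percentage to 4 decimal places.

(1 + r/365)^365 − 1 = 0.1058, so 1 + r/365 = 1.1058^(1/365).
r/365 = 0.000276, so r = 0.100583 = 10.0583%.

10.0583%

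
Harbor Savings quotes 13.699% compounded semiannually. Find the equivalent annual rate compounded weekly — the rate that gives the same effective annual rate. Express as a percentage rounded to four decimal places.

EAR = (1 + 0.13699/2)^2 − 1 = 0.141682.
Solve (1 + r/52)^52 = 1.141682: r/52 = 1.141682^(1/52) − 1 = 0.002551, so r = 0.132671 = 13.2671%.

13.2671%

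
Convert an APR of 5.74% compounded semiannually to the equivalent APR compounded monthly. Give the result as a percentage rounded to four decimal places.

5.6725%

EAR = (1 + 0.0574/2)^2 − 1 = 0.058224.
Solve (1 + r/12)^12 = 1.058224: r/12 = 1.058224^(1/12) − 1 = 0.004727, so r = 0.056725 = 5.6725%.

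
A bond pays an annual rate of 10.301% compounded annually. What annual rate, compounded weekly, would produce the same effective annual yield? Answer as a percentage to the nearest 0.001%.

9.814%

Compounded annually, EAR = nominal = 0.103010.
Solve (1 + r/52)^52 = 1.103010: r/52 = 1.103010^(1/52) − 1 = 0.001887, so r = 0.098135 = 9.814%.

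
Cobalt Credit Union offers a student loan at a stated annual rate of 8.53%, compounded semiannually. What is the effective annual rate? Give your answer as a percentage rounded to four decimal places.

EAR = (1 + 0.0853/2)^2 − 1.
= 1.087119 − 1 = 8.7119%.

8.7119%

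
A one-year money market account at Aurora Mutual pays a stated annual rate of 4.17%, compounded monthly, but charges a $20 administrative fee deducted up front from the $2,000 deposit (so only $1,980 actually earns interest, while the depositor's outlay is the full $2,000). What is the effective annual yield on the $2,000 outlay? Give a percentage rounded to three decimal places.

Value after one year: 1,980 × (1 + 0.0417/12)^12 = 1,980 × 1.042506 = $2,064.16.
Effective yield on the $2,000 outlay: 2,064.16 / 2,000 − 1 = 0.032081 = 3.208%.

3.208%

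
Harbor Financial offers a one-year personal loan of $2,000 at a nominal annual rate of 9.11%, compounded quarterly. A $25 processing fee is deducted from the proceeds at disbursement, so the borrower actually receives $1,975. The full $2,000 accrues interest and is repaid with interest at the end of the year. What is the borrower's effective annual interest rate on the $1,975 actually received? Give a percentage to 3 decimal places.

10.811%

Amount owed after one year: 2,000 × (1 + 0.0911/4)^4 = 2,000 × 1.094260 = $2,188.52.
Effective rate on net proceeds: 2,188.52 / 1,975 − 1 = 0.108111 = 10.811%.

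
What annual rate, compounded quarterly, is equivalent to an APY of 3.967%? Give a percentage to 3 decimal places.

3.909%

(1 + r/4)^4 − 1 = 0.03967, so 1 + r/4 = 1.03967^(1/4).
r/4 = 0.009773, so r = 0.039093 = 3.909%.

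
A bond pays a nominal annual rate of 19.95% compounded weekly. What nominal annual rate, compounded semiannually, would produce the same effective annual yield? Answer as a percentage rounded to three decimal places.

20.937%

EAR = (1 + 0.1995/52)^52 − 1 = 0.220326.
Solve (1 + r/2)^2 = 1.220326: r/2 = 1.220326^(1/2) − 1 = 0.104684, so r = 0.209368 = 20.937%.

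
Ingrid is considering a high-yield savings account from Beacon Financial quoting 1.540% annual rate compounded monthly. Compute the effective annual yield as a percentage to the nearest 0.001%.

EAR = (1 + 0.01540/12)^12 − 1.
= (1 + 0.001283)^12 − 1 = 1.015509 − 1 = 1.551%.

1.551%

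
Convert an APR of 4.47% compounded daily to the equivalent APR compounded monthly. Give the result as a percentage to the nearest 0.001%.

EAR = (1 + 0.0447/365)^365 − 1 = 0.045711.
Solve (1 + r/12)^12 = 1.045711: r/12 = 1.045711^(1/12) − 1 = 0.003732, so r = 0.044781 = 4.478%.

4.478%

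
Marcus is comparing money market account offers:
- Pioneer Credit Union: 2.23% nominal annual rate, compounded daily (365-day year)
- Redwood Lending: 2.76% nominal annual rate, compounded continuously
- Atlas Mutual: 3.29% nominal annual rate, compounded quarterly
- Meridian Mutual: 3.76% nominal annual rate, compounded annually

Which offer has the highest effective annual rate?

Meridian Mutual

Pioneer Credit Union: (1 + 0.0223/365)^365 − 1 = 2.255%
Redwood Lending: e^0.0276 − 1 = 2.798%
Atlas Mutual: (1 + 0.0329/4)^4 − 1 = 3.331%
Meridian Mutual: compounded annually, EAR = 3.760%
The highest effective annual rate is Meridian Mutual at 3.760%.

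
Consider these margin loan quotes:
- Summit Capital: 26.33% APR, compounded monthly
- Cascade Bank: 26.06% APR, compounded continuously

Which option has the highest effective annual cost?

Cascade Bank

Summit Capital: (1 + 0.2633/12)^12 − 1 = 29.752%
Cascade Bank: e^0.2606 − 1 = 29.771%
The highest effective annual rate is Cascade Bank at 29.771%.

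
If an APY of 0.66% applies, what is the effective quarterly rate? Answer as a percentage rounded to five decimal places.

The per-quarter rate i satisfies (1 + i)^4 = 1 + 0.0066.
i = 1.0066^(1/4) − 1 = 0.0016459 = 0.16459%.

0.16459%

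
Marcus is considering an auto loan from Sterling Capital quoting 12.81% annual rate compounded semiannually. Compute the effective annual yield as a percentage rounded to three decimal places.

EAR = (1 + 0.1281/2)^2 − 1.
= 1.132202 − 1 = 13.220%.

13.220%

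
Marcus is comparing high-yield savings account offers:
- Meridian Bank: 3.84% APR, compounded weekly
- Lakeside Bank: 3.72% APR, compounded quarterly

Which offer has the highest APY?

Meridian Bank

Meridian Bank: (1 + 0.0384/52)^52 − 1 = 3.913%
Lakeside Bank: (1 + 0.0372/4)^4 − 1 = 3.772%
The highest effective annual rate is Meridian Bank at 3.913%.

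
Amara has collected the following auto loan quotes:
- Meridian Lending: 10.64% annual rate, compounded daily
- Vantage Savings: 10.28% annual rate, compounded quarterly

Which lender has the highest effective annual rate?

Meridian Lending

Meridian Lending: (1 + 0.1064/365)^365 − 1 = 11.225%
Vantage Savings: (1 + 0.1028/4)^4 − 1 = 10.683%
The highest effective annual rate is Meridian Lending at 11.225%.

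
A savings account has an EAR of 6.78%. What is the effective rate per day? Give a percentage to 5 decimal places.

0.01797%

The per-day rate i satisfies (1 + i)^365 = 1 + 0.0678.
i = 1.0678^(1/365) − 1 = 0.0001797 = 0.01797%.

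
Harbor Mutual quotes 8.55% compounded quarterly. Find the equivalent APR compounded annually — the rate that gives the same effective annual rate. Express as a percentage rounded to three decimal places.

EAR = (1 + 0.0855/4)^4 − 1 = 0.088281.
Compounded annually, the equivalent nominal rate is the EAR itself: 8.828%.

8.828%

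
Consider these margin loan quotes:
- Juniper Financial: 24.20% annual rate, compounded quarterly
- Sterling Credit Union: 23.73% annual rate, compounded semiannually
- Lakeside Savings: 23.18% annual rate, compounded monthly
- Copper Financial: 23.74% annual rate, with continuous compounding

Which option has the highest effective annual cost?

Juniper Financial: (1 + 0.2420/4)^4 − 1 = 26.486%
Sterling Credit Union: (1 + 0.2373/2)^2 − 1 = 25.138%
Lakeside Savings: (1 + 0.2318/12)^12 − 1 = 25.808%
Copper Financial: e^0.2374 − 1 = 26.795%
The highest effective annual rate is Copper Financial at 26.795%.

Copper Financial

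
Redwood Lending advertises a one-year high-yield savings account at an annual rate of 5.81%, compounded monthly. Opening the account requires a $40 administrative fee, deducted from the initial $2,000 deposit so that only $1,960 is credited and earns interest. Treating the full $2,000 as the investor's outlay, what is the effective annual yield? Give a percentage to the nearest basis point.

Value after one year: 1,960 × (1 + 0.0581/12)^12 = 1,960 × 1.059672 = $2,076.96.
Effective yield on the $2,000 outlay: 2,076.96 / 2,000 − 1 = 0.038479 = 3.85%.

3.85%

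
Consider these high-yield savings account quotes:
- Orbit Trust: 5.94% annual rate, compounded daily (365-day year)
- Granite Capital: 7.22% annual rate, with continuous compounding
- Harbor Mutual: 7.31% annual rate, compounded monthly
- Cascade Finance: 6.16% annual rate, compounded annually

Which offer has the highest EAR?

Harbor Mutual

Orbit Trust: (1 + 0.0594/365)^365 − 1 = 6.119%
Granite Capital: e^0.0722 − 1 = 7.487%
Harbor Mutual: (1 + 0.0731/12)^12 − 1 = 7.560%
Cascade Finance: compounded annually, EAR = 6.160%
The highest effective annual rate is Harbor Mutual at 7.560%.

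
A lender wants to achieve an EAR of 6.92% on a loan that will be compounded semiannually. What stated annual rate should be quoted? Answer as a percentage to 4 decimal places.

6.8043%

(1 + r/2)^2 − 1 = 0.0692, so 1 + r/2 = 1.0692^(1/2).
r/2 = 0.034021, so r = 0.068043 = 6.8043%.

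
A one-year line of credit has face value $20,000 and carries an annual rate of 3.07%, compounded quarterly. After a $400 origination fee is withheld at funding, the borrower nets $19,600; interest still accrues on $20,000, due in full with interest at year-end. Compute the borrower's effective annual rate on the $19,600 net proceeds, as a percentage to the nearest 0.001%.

5.210%

Amount owed after one year: 20,000 × (1 + 0.0307/4)^4 = 20,000 × 1.031055 = $20,621.10.
Effective rate on net proceeds: 20,621.10 / 19,600 − 1 = 0.052097 = 5.210%.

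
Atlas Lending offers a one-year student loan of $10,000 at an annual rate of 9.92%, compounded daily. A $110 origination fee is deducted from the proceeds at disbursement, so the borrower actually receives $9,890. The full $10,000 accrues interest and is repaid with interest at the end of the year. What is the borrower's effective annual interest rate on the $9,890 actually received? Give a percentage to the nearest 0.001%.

Amount owed after one year: 10,000 × (1 + 0.0992/365)^365 = 10,000 × 1.104272 = $11,042.72.
Effective rate on net proceeds: 11,042.72 / 9,890 − 1 = 0.116554 = 11.655%.

11.655%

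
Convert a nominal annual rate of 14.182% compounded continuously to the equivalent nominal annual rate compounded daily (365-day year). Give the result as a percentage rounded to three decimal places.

14.185%

EAR under continuous compounding: e^0.14182 − 1 = 0.152369.
Solve (1 + r/365)^365 = 1.152369: r/365 = 1.152369^(1/365) − 1 = 0.000389, so r = 0.141848 = 14.185%.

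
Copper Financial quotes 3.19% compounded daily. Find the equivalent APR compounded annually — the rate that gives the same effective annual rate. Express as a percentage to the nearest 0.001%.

3.241%

EAR = (1 + 0.0319/365)^365 − 1 = 0.032413.
Compounded annually, the equivalent nominal rate is the EAR itself: 3.241%.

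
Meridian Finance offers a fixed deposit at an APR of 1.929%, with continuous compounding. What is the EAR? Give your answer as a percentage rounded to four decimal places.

With continuous compounding, EAR = e^0.01929 − 1.
e^0.01929 = 1.019477, so EAR = 0.019477 = 1.9477%.

1.9477%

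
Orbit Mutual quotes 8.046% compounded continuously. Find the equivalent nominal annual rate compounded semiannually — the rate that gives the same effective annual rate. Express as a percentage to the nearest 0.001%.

8.210%

EAR under continuous compounding: e^0.08046 − 1 = 0.083785.
Solve (1 + r/2)^2 = 1.083785: r/2 = 1.083785^(1/2) − 1 = 0.041050, so r = 0.082100 = 8.210%.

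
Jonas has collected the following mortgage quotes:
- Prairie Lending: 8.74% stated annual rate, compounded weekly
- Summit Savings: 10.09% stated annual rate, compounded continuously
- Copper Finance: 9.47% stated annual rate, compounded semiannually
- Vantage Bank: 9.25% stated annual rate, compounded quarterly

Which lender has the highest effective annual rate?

Summit Savings

Prairie Lending: (1 + 0.0874/52)^52 − 1 = 9.125%
Summit Savings: e^0.1009 − 1 = 10.617%
Copper Finance: (1 + 0.0947/2)^2 − 1 = 9.694%
Vantage Bank: (1 + 0.0925/4)^4 − 1 = 9.576%
The highest effective annual rate is Summit Savings at 10.617%.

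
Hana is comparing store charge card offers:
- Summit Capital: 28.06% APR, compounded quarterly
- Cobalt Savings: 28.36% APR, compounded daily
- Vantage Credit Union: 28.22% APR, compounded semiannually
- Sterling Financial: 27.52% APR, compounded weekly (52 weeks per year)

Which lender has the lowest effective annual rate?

Vantage Credit Union

Summit Capital: (1 + 0.2806/4)^4 − 1 = 31.153%
Cobalt Savings: (1 + 0.2836/365)^365 − 1 = 32.776%
Vantage Credit Union: (1 + 0.2822/2)^2 − 1 = 30.211%
Sterling Financial: (1 + 0.2752/52)^52 − 1 = 31.584%
The lowest effective annual rate is Vantage Credit Union at 30.211%.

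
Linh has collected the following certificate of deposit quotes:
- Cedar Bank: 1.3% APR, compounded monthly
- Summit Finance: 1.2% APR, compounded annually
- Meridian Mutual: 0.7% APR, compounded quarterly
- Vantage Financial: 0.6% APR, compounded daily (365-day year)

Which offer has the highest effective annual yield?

Cedar Bank: (1 + 0.013/12)^12 − 1 = 1.308%
Summit Finance: compounded annually, EAR = 1.200%
Meridian Mutual: (1 + 0.007/4)^4 − 1 = 0.702%
Vantage Financial: (1 + 0.006/365)^365 − 1 = 0.602%
The highest effective annual rate is Cedar Bank at 1.308%.

Cedar Bank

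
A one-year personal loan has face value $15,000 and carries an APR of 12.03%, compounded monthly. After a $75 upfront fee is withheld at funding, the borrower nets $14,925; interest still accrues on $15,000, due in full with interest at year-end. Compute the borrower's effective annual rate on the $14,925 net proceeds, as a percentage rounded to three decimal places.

13.282%

Amount owed after one year: 15,000 × (1 + 0.1203/12)^12 = 15,000 × 1.127160 = $16,907.40.
Effective rate on net proceeds: 16,907.40 / 14,925 − 1 = 0.132824 = 13.282%.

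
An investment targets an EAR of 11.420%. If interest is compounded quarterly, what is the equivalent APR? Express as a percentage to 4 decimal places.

10.9612%

(1 + r/4)^4 − 1 = 0.11420, so 1 + r/4 = 1.11420^(1/4).
r/4 = 0.027403, so r = 0.109612 = 10.9612%.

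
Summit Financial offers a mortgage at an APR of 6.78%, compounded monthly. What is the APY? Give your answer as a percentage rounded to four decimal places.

EAR = (1 + 0.0678/12)^12 − 1.
= (1 + 0.005650)^12 − 1 = 1.069947 − 1 = 6.9947%.

6.9947%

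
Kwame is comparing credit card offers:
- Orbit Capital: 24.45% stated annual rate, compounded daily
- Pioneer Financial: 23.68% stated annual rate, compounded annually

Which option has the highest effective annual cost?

Orbit Capital

Orbit Capital: (1 + 0.2445/365)^365 − 1 = 27.688%
Pioneer Financial: compounded annually, EAR = 23.680%
The highest effective annual rate is Orbit Capital at 27.688%.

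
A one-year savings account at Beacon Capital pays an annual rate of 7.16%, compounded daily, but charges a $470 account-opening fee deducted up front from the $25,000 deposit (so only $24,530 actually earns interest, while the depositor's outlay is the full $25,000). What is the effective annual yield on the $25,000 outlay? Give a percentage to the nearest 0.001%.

Value after one year: 24,530 × (1 + 0.0716/365)^365 = 24,530 × 1.074218 = $26,350.57.
Effective yield on the $25,000 outlay: 26,350.57 / 25,000 − 1 = 0.054023 = 5.402%.

5.402%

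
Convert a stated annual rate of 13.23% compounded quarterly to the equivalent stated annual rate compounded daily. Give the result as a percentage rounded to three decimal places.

13.018%

EAR = (1 + 0.1323/4)^4 − 1 = 0.139010.
Solve (1 + r/365)^365 = 1.139010: r/365 = 1.139010^(1/365) − 1 = 0.000357, so r = 0.130182 = 13.018%.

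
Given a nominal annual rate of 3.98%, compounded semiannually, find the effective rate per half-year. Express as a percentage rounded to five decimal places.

With a nominal annual rate compounded semiannually, the periodic rate is the nominal rate divided by 2.
i = 0.0398 / 2 = 0.0199000 = 1.99000%.

1.99000%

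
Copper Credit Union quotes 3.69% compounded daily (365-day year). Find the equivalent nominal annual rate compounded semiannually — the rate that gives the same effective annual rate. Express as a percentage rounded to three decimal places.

EAR = (1 + 0.0369/365)^365 − 1 = 0.037587.
Solve (1 + r/2)^2 = 1.037587: r/2 = 1.037587^(1/2) − 1 = 0.018620, so r = 0.037241 = 3.724%.

3.724%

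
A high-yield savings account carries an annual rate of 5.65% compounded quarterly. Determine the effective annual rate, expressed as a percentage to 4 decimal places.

EAR = (1 + 0.0565/4)^4 − 1.
= (1 + 0.014125)^4 − 1 = 1.057708 − 1 = 5.7708%.

5.7708%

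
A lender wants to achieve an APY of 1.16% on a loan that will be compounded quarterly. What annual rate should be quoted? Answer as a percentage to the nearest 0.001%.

1.155%

(1 + r/4)^4 − 1 = 0.0116, so 1 + r/4 = 1.0116^(1/4).
r/4 = 0.002887, so r = 0.011550 = 1.155%.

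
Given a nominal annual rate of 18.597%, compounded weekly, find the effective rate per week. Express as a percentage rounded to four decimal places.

With a nominal annual rate compounded weekly, the periodic rate is the nominal rate divided by 52.
i = 0.18597 / 52 = 0.0035763 = 0.3576%.

0.3576%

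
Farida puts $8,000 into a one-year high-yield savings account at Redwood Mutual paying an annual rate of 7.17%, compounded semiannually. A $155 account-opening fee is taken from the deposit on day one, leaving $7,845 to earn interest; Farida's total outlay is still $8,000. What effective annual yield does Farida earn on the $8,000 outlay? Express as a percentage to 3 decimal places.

Value after one year: 7,845 × (1 + 0.0717/2)^2 = 7,845 × 1.072985 = $8,417.57.
Effective yield on the $8,000 outlay: 8,417.57 / 8,000 − 1 = 0.052196 = 5.220%.

5.220%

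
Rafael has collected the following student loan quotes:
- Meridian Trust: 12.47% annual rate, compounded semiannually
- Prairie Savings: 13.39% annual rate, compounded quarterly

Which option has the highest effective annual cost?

Prairie Savings

Meridian Trust: (1 + 0.1247/2)^2 − 1 = 12.859%
Prairie Savings: (1 + 0.1339/4)^4 − 1 = 14.077%
The highest effective annual rate is Prairie Savings at 14.077%.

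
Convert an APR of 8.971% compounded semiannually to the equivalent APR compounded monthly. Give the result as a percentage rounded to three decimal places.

EAR = (1 + 0.08971/2)^2 − 1 = 0.091722.
Solve (1 + r/12)^12 = 1.091722: r/12 = 1.091722^(1/12) − 1 = 0.007340, so r = 0.088078 = 8.808%.

8.808%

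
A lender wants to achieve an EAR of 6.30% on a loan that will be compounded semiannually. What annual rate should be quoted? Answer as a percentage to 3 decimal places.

6.204%

(1 + r/2)^2 − 1 = 0.0630, so 1 + r/2 = 1.0630^(1/2).
r/2 = 0.031019, so r = 0.062038 = 6.204%.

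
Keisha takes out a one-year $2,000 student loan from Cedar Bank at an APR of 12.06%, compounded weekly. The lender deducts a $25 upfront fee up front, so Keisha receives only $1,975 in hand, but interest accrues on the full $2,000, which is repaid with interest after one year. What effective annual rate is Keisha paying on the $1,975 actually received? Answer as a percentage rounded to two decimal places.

Amount owed after one year: 2,000 × (1 + 0.1206/52)^52 = 2,000 × 1.128016 = $2,256.03.
Effective rate on net proceeds: 2,256.03 / 1,975 − 1 = 0.142295 = 14.23%.

14.23%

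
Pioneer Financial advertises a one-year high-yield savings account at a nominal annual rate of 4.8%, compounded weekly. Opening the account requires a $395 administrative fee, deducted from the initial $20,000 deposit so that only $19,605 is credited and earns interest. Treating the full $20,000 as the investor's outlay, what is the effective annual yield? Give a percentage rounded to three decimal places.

Value after one year: 19,605 × (1 + 0.048/52)^52 = 19,605 × 1.049147 = $20,568.54.
Effective yield on the $20,000 outlay: 20,568.54 / 20,000 − 1 = 0.028427 = 2.843%.

2.843%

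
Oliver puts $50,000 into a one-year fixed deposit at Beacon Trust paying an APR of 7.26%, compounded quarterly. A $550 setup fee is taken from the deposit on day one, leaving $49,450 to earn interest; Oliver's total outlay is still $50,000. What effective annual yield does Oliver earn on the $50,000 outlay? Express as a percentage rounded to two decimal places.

6.28%

Value after one year: 49,450 × (1 + 0.0726/4)^4 = 49,450 × 1.074601 = $53,139.00.
Effective yield on the $50,000 outlay: 53,139.00 / 50,000 − 1 = 0.062780 = 6.28%.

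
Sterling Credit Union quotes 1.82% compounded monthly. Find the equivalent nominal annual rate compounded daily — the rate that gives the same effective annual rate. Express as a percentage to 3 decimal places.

1.819%

EAR = (1 + 0.0182/12)^12 − 1 = 0.018353.
Solve (1 + r/365)^365 = 1.018353: r/365 = 1.018353^(1/365) − 1 = 0.000050, so r = 0.018187 = 1.819%.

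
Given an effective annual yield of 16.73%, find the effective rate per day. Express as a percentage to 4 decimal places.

The per-day rate i satisfies (1 + i)^365 = 1 + 0.1673.
i = 1.1673^(1/365) − 1 = 0.0004239 = 0.0424%.

0.0424%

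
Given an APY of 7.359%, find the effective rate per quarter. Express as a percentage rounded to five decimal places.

The per-quarter rate i satisfies (1 + i)^4 = 1 + 0.07359.
i = 1.07359^(1/4) − 1 = 0.0179105 = 1.79105%.

1.79105%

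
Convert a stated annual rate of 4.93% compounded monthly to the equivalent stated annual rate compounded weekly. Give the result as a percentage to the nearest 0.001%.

EAR = (1 + 0.0493/12)^12 − 1 = 0.050429.
Solve (1 + r/52)^52 = 1.050429: r/52 = 1.050429^(1/52) − 1 = 0.000947, so r = 0.049222 = 4.922%.

4.922%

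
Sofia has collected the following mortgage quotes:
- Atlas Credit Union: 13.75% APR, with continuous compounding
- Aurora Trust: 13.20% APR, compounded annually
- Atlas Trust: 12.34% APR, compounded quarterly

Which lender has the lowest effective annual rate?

Atlas Trust

Atlas Credit Union: e^0.1375 − 1 = 14.740%
Aurora Trust: compounded annually, EAR = 13.200%
Atlas Trust: (1 + 0.1234/4)^4 − 1 = 12.923%
The lowest effective annual rate is Atlas Trust at 12.923%.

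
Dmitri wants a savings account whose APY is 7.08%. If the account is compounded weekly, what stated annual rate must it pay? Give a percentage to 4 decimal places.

(1 + r/52)^52 − 1 = 0.0708, so 1 + r/52 = 1.0708^(1/52).
r/52 = 0.001316, so r = 0.068451 = 6.8451%.

6.8451%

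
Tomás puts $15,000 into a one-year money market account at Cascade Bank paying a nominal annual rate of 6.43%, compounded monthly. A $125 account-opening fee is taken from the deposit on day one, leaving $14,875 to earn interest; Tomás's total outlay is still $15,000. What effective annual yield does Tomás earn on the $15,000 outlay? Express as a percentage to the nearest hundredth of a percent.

5.73%

Value after one year: 14,875 × (1 + 0.0643/12)^12 = 14,875 × 1.066229 = $15,860.16.
Effective yield on the $15,000 outlay: 15,860.16 / 15,000 − 1 = 0.057344 = 5.73%.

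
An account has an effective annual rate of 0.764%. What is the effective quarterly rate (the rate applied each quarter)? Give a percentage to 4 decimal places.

The per-quarter rate i satisfies (1 + i)^4 = 1 + 0.00764.
i = 1.00764^(1/4) − 1 = 0.0019046 = 0.1905%.

0.1905%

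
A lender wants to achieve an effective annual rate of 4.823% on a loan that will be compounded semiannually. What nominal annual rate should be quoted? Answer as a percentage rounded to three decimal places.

(1 + r/2)^2 − 1 = 0.04823, so 1 + r/2 = 1.04823^(1/2).
r/2 = 0.023831, so r = 0.047662 = 4.766%.

4.766%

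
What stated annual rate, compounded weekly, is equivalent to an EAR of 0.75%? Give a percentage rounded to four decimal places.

0.7473%

(1 + r/52)^52 − 1 = 0.0075, so 1 + r/52 = 1.0075^(1/52).
r/52 = 0.000144, so r = 0.007473 = 0.7473%.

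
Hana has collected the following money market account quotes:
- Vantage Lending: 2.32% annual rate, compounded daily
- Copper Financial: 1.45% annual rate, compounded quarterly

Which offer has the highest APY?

Vantage Lending: (1 + 0.0232/365)^365 − 1 = 2.347%
Copper Financial: (1 + 0.0145/4)^4 − 1 = 1.458%
The highest effective annual rate is Vantage Lending at 2.347%.

Vantage Lending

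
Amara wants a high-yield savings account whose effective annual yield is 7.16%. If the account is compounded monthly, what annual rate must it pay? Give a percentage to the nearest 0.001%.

6.935%

(1 + r/12)^12 − 1 = 0.0716, so 1 + r/12 = 1.0716^(1/12).
r/12 = 0.005779, so r = 0.069352 = 6.935%.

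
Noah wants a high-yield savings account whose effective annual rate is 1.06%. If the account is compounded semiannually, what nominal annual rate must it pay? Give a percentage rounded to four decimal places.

1.0572%

(1 + r/2)^2 − 1 = 0.0106, so 1 + r/2 = 1.0106^(1/2).
r/2 = 0.005286, so r = 0.010572 = 1.0572%.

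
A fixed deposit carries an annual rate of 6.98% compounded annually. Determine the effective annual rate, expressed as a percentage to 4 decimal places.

6.9800%

Annual compounding means the effective rate equals the nominal rate: 6.9800%.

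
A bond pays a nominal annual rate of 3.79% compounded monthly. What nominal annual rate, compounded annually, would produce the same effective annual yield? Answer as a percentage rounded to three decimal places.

EAR = (1 + 0.0379/12)^12 − 1 = 0.038565.
Compounded annually, the equivalent nominal rate is the EAR itself: 3.857%.

3.857%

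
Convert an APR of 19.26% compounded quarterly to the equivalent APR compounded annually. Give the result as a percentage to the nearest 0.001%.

EAR = (1 + 0.1926/4)^4 − 1 = 0.206962.
Compounded annually, the equivalent nominal rate is the EAR itself: 20.696%.

20.696%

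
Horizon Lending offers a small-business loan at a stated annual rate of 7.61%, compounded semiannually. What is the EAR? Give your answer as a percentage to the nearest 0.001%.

7.755%

EAR = (1 + 0.0761/2)^2 − 1.
= (1 + 0.038050)^2 − 1 = 1.077548 − 1 = 7.755%.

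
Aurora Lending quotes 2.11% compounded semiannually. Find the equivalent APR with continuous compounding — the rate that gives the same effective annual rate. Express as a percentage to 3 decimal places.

2.099%

EAR = (1 + 0.0211/2)^2 − 1 = 0.021211.
Equivalent continuous rate: r = ln(1 + 0.021211) = 0.020989 = 2.099%.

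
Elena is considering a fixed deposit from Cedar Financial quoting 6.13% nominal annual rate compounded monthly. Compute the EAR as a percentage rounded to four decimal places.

EAR = (1 + 0.0613/12)^12 − 1.
= (1 + 0.005108)^12 − 1 = 1.063052 − 1 = 6.3052%.

6.3052%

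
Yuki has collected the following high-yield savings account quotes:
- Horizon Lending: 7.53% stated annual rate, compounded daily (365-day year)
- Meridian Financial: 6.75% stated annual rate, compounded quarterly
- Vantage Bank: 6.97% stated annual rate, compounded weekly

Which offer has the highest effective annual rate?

Horizon Lending: (1 + 0.0753/365)^365 − 1 = 7.820%
Meridian Financial: (1 + 0.0675/4)^4 − 1 = 6.923%
Vantage Bank: (1 + 0.0697/52)^52 − 1 = 7.214%
The highest effective annual rate is Horizon Lending at 7.820%.

Horizon Lending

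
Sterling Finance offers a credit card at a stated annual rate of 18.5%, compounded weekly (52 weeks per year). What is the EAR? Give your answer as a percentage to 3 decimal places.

20.282%

EAR = (1 + 0.185/52)^52 − 1.
= (1 + 0.003558)^52 − 1 = 1.202823 − 1 = 20.282%.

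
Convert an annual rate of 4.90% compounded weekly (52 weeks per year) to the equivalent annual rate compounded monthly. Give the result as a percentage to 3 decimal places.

4.908%

EAR = (1 + 0.0490/52)^52 − 1 = 0.050196.
Solve (1 + r/12)^12 = 1.050196: r/12 = 1.050196^(1/12) − 1 = 0.004090, so r = 0.049077 = 4.908%.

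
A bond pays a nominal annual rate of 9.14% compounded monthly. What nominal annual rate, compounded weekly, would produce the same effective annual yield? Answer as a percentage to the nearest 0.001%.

9.113%

EAR = (1 + 0.0914/12)^12 − 1 = 0.095328.
Solve (1 + r/52)^52 = 1.095328: r/52 = 1.095328^(1/52) − 1 = 0.001753, so r = 0.091133 = 9.113%.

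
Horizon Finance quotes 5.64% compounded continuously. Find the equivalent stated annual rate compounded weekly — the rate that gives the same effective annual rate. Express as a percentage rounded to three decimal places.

5.643%

EAR under continuous compounding: e^0.0564 − 1 = 0.058021.
Solve (1 + r/52)^52 = 1.058021: r/52 = 1.058021^(1/52) − 1 = 0.001085, so r = 0.056431 = 5.643%.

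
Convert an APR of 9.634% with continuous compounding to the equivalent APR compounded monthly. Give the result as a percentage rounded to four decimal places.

9.6728%

EAR under continuous compounding: e^0.09634 − 1 = 0.101133.
Solve (1 + r/12)^12 = 1.101133: r/12 = 1.101133^(1/12) − 1 = 0.008061, so r = 0.096728 = 9.6728%.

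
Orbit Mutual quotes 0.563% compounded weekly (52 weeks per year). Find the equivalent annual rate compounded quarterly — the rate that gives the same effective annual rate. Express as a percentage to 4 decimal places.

0.5634%

EAR = (1 + 0.00563/52)^52 − 1 = 0.005646.
Solve (1 + r/4)^4 = 1.005646: r/4 = 1.005646^(1/4) − 1 = 0.001408, so r = 0.005634 = 0.5634%.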